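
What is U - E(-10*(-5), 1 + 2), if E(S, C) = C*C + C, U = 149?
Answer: 137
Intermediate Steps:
E(S, C) = C + C**2 (E(S, C) = C**2 + C = C + C**2)
U - E(-10*(-5), 1 + 2) = 149 - (1 + 2)*(1 + (1 + 2)) = 149 - 3*(1 + 3) = 149 - 3*4 = 149 - 1*12 = 149 - 12 = 137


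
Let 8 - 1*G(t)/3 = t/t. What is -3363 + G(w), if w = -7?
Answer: -3342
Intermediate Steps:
G(t) = 21 (G(t) = 24 - 3*t/t = 24 - 3*1 = 24 - 3 = 21)
-3363 + G(w) = -3363 + 21 = -3342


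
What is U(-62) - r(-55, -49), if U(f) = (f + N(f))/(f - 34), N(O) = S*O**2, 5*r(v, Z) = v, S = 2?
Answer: -1095/16 ≈ -68.438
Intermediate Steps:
r(v, Z) = v/5
N(O) = 2*O**2
U(f) = (f + 2*f**2)/(-34 + f) (U(f) = (f + 2*f**2)/(f - 34) = (f + 2*f**2)/(-34 + f))
U(-62) - r(-55, -49) = -62*(1 + 2*(-62))/(-34 - 62) - (-55)/5 = -62*(1 - 124)/(-96) - 1*(-11) = -62*(-1/96)*(-123) + 11 = -1271/16 + 11 = -1095/16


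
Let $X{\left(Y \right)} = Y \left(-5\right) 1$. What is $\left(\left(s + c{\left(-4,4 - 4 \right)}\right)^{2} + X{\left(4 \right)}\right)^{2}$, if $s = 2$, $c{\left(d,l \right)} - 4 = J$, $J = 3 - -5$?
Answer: $30976$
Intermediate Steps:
$J = 8$ ($J = 3 + 5 = 8$)
$c{\left(d,l \right)} = 12$ ($c{\left(d,l \right)} = 4 + 8 = 12$)
$X{\left(Y \right)} = - 5 Y$ ($X{\left(Y \right)} = - 5 Y 1 = - 5 Y$)
$\left(\left(s + c{\left(-4,4 - 4 \right)}\right)^{2} + X{\left(4 \right)}\right)^{2} = \left(\left(2 + 12\right)^{2} - 20\right)^{2} = \left(14^{2} - 20\right)^{2} = \left(196 - 20\right)^{2} = 176^{2} = 30976$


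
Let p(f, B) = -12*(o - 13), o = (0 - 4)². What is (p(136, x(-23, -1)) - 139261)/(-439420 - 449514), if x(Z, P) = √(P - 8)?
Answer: 139297/888934 ≈ 0.15670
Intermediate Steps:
o = 16 (o = (-4)² = 16)
x(Z, P) = √(-8 + P)
p(f, B) = -36 (p(f, B) = -12*(16 - 13) = -12*3 = -36)
(p(136, x(-23, -1)) - 139261)/(-439420 - 449514) = (-36 - 139261)/(-439420 - 449514) = -139297/(-888934) = -139297*(-1/888934) = 139297/888934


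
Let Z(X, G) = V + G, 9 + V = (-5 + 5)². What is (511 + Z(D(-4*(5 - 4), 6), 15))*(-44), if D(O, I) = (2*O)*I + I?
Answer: -22748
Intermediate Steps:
V = -9 (V = -9 + (-5 + 5)² = -9 + 0² = -9 + 0 = -9)
D(O, I) = I + 2*I*O (D(O, I) = 2*I*O + I = I + 2*I*O)
Z(X, G) = -9 + G
(511 + Z(D(-4*(5 - 4), 6), 15))*(-44) = (511 + (-9 + 15))*(-44) = (511 + 6)*(-44) = 517*(-44) = -22748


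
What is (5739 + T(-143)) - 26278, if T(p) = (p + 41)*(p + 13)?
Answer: -7279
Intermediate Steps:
T(p) = (13 + p)*(41 + p) (T(p) = (41 + p)*(13 + p) = (13 + p)*(41 + p))
(5739 + T(-143)) - 26278 = (5739 + (533 + (-143)**2 + 54*(-143))) - 26278 = (5739 + (533 + 20449 - 7722)) - 26278 = (5739 + 13260) - 26278 = 18999 - 26278 = -7279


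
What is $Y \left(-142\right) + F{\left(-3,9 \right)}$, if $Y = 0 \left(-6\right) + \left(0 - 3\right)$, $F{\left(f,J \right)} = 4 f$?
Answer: $414$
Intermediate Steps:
$Y = -3$ ($Y = 0 + \left(0 - 3\right) = 0 - 3 = -3$)
$Y \left(-142\right) + F{\left(-3,9 \right)} = \left(-3\right) \left(-142\right) + 4 \left(-3\right) = 426 - 12 = 414$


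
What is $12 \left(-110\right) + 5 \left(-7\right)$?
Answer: $-1355$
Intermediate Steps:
$12 \left(-110\right) + 5 \left(-7\right) = -1320 - 35 = -1355$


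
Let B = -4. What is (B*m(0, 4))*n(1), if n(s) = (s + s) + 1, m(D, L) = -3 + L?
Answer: -12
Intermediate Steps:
n(s) = 1 + 2*s (n(s) = 2*s + 1 = 1 + 2*s)
(B*m(0, 4))*n(1) = (-4*(-3 + 4))*(1 + 2*1) = (-4*1)*(1 + 2) = -4*3 = -12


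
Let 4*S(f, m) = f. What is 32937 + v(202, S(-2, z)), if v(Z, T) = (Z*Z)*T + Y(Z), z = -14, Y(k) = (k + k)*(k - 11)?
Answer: 89699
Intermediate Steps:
Y(k) = 2*k*(-11 + k) (Y(k) = (2*k)*(-11 + k) = 2*k*(-11 + k))
S(f, m) = f/4
v(Z, T) = T*Z**2 + 2*Z*(-11 + Z) (v(Z, T) = (Z*Z)*T + 2*Z*(-11 + Z) = Z**2*T + 2*Z*(-11 + Z) = T*Z**2 + 2*Z*(-11 + Z))
32937 + v(202, S(-2, z)) = 32937 + 202*(-22 + 2*202 + ((1/4)*(-2))*202) = 32937 + 202*(-22 + 404 - 1/2*202) = 32937 + 202*(-22 + 404 - 101) = 32937 + 202*281 = 32937 + 56762 = 89699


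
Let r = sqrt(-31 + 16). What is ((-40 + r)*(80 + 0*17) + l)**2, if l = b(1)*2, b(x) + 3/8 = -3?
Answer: 162995929/16 - 513080*I*sqrt(15) ≈ 1.0187e+7 - 1.9872e+6*I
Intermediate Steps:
b(x) = -27/8 (b(x) = -3/8 - 3 = -27/8)
r = I*sqrt(15) (r = sqrt(-15) = I*sqrt(15) ≈ 3.873*I)
l = -27/4 (l = -27/8*2 = -27/4 ≈ -6.7500)
((-40 + r)*(80 + 0*17) + l)**2 = ((-40 + I*sqrt(15))*(80 + 0*17) - 27/4)**2 = ((-40 + I*sqrt(15))*(80 + 0) - 27/4)**2 = ((-40 + I*sqrt(15))*80 - 27/4)**2 = ((-3200 + 80*I*sqrt(15)) - 27/4)**2 = (-12827/4 + 80*I*sqrt(15))**2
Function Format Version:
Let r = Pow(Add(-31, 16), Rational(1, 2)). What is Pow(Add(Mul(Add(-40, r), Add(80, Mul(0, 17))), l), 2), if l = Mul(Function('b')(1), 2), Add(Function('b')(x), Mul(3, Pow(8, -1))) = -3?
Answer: Add(Rational(162995929, 16), Mul(-513080, I, Pow(15, Rational(1, 2)))) ≈ Add(1.0187e+7, Mul(-1.9872e+6, I))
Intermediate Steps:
Function('b')(x) = Rational(-27, 8) (Function('b')(x) = Add(Rational(-3, 8), -3) = Rational(-27, 8))
r = Mul(I, Pow(15, Rational(1, 2))) (r = Pow(-15, Rational(1, 2)) = Mul(I, Pow(15, Rational(1, 2))) ≈ Mul(3.8730, I))
l = Rational(-27, 4) (l = Mul(Rational(-27, 8), 2) = Rational(-27, 4) ≈ -6.7500)
Pow(Add(Mul(Add(-40, r), Add(80, Mul(0, 17))), l), 2) = Pow(Add(Mul(Add(-40, Mul(I, Pow(15, Rational(1, 2)))), Add(80, Mul(0, 17))), Rational(-27, 4)), 2) = Pow(Add(Mul(Add(-40, Mul(I, Pow(15, Rational(1, 2)))), Add(80, 0)), Rational(-27, 4)), 2) = Pow(Add(Mul(Add(-40, Mul(I, Pow(15, Rational(1, 2)))), 80), Rational(-27, 4)), 2) = Pow(Add(Add(-3200, Mul(80, I, Pow(15, Rational(1, 2)))), Rational(-27, 4)), 2) = Pow(Add(Rational(-12827, 4), Mul(80, I, Pow(15, Rational(1, 2)))), 2)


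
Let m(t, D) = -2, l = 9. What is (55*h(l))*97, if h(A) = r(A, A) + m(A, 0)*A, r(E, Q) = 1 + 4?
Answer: -69355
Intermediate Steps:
r(E, Q) = 5
h(A) = 5 - 2*A
(55*h(l))*97 = (55*(5 - 2*9))*97 = (55*(5 - 18))*97 = (55*(-13))*97 = -715*97 = -69355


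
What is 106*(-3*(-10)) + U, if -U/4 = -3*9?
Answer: 3288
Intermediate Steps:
U = 108 (U = -(-12)*9 = -4*(-27) = 108)
106*(-3*(-10)) + U = 106*(-3*(-10)) + 108 = 106*30 + 108 = 3180 + 108 = 3288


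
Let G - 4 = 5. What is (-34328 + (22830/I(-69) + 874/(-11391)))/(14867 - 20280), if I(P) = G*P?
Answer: 27010042588/4254504327 ≈ 6.3486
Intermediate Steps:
G = 9 (G = 4 + 5 = 9)
I(P) = 9*P
(-34328 + (22830/I(-69) + 874/(-11391)))/(14867 - 20280) = (-34328 + (22830/((9*(-69))) + 874/(-11391)))/(14867 - 20280) = (-34328 + (22830/(-621) + 874*(-1/11391)))/(-5413) = (-34328 + (22830*(-1/621) - 874/11391))*(-1/5413) = (-34328 + (-7610/207 - 874/11391))*(-1/5413) = (-34328 - 28955476/785979)*(-1/5413) = -27010042588/785979*(-1/5413) = 27010042588/4254504327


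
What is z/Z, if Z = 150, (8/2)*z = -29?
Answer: -29/600 ≈ -0.048333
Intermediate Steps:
z = -29/4 (z = (¼)*(-29) = -29/4 ≈ -7.2500)
z/Z = -29/4/150 = (1/150)*(-29/4) = -29/600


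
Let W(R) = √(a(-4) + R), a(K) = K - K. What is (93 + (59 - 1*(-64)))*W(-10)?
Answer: 216*I*√10 ≈ 683.05*I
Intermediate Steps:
a(K) = 0
W(R) = √R (W(R) = √(0 + R) = √R)
(93 + (59 - 1*(-64)))*W(-10) = (93 + (59 - 1*(-64)))*√(-10) = (93 + (59 + 64))*(I*√10) = (93 + 123)*(I*√10) = 216*(I*√10) = 216*I*√10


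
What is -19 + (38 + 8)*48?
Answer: 2189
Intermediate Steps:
-19 + (38 + 8)*48 = -19 + 46*48 = -19 + 2208 = 2189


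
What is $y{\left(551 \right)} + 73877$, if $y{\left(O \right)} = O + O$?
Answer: $74979$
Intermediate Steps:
$y{\left(O \right)} = 2 O$
$y{\left(551 \right)} + 73877 = 2 \cdot 551 + 73877 = 1102 + 73877 = 74979$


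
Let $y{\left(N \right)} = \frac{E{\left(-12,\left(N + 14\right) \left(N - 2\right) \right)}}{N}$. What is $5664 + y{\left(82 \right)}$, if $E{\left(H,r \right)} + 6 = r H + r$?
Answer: $\frac{189981}{41} \approx 4633.7$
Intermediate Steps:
$E{\left(H,r \right)} = -6 + r + H r$ ($E{\left(H,r \right)} = -6 + \left(r H + r\right) = -6 + \left(H r + r\right) = -6 + \left(r + H r\right) = -6 + r + H r$)
$y{\left(N \right)} = \frac{-6 - 11 \left(-2 + N\right) \left(14 + N\right)}{N}$ ($y{\left(N \right)} = \frac{-6 + \left(N + 14\right) \left(N - 2\right) - 12 \left(N + 14\right) \left(N - 2\right)}{N} = \frac{-6 + \left(14 + N\right) \left(-2 + N\right) - 12 \left(14 + N\right) \left(-2 + N\right)}{N} = \frac{-6 + \left(-2 + N\right) \left(14 + N\right) - 12 \left(-2 + N\right) \left(14 + N\right)}{N} = \frac{-6 - 11 \left(-2 + N\right) \left(14 + N\right)}{N}$)
$5664 + y{\left(82 \right)} = 5664 - \left(1034 - \frac{151}{41}\right) = 5664 - \frac{42243}{41} = \frac{189981}{41}$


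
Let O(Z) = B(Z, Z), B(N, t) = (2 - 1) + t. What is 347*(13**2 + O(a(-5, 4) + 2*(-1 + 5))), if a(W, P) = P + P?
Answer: 64542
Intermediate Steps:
a(W, P) = 2*P
B(N, t) = 1 + t
O(Z) = 1 + Z
347*(13**2 + O(a(-5, 4) + 2*(-1 + 5))) = 347*(13**2 + (1 + (2*4 + 2*(-1 + 5)))) = 347*(169 + (1 + (8 + 2*4))) = 347*(169 + (1 + (8 + 8))) = 347*(169 + (1 + 16)) = 347*(169 + 17) = 347*186 = 64542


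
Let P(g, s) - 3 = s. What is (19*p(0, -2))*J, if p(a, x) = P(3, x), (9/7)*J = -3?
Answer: -133/3 ≈ -44.333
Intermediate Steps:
J = -7/3 (J = (7/9)*(-3) = -7/3 ≈ -2.3333)
P(g, s) = 3 + s
p(a, x) = 3 + x
(19*p(0, -2))*J = (19*(3 - 2))*(-7/3) = (19*1)*(-7/3) = 19*(-7/3) = -133/3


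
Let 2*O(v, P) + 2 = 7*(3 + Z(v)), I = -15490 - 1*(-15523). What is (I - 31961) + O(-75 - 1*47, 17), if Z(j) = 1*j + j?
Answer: -65545/2 ≈ -32773.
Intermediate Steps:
Z(j) = 2*j (Z(j) = j + j = 2*j)
I = 33 (I = -15490 + 15523 = 33)
O(v, P) = 19/2 + 7*v (O(v, P) = -1 + (7*(3 + 2*v))/2 = -1 + (21 + 14*v)/2 = -1 + (21/2 + 7*v) = 19/2 + 7*v)
(I - 31961) + O(-75 - 1*47, 17) = (33 - 31961) + (19/2 + 7*(-75 - 1*47)) = -31928 + (19/2 + 7*(-75 - 47)) = -31928 + (19/2 + 7*(-122)) = -31928 + (19/2 - 854) = -31928 - 1689/2 = -65545/2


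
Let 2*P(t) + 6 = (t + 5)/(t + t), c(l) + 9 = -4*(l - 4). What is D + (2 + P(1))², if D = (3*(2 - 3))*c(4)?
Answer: 109/4 ≈ 27.250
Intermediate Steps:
c(l) = 7 - 4*l (c(l) = -9 - 4*(l - 4) = -9 - 4*(-4 + l) = -9 + (16 - 4*l) = 7 - 4*l)
P(t) = -3 + (5 + t)/(4*t) (P(t) = -3 + ((t + 5)/(t + t))/2 = -3 + ((5 + t)/((2*t)))/2 = -3 + ((5 + t)*(1/(2*t)))/2 = -3 + ((5 + t)/(2*t))/2 = -3 + (5 + t)/(4*t))
D = 27 (D = (3*(2 - 3))*(7 - 4*4) = (3*(-1))*(7 - 16) = -3*(-9) = 27)
D + (2 + P(1))² = 27 + (2 + (¼)*(5 - 11*1)/1)² = 27 + (2 + (¼)*1*(5 - 11))² = 27 + (2 + (¼)*1*(-6))² = 27 + (2 - 3/2)² = 27 + (½)² = 27 + ¼ = 109/4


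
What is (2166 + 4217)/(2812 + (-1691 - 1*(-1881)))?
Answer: 6383/3002 ≈ 2.1262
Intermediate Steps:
(2166 + 4217)/(2812 + (-1691 - 1*(-1881))) = 6383/(2812 + (-1691 + 1881)) = 6383/(2812 + 190) = 6383/3002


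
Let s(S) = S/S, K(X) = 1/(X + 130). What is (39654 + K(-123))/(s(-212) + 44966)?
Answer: 277579/314769 ≈ 0.88185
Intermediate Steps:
K(X) = 1/(130 + X)
s(S) = 1
(39654 + K(-123))/(s(-212) + 44966) = (39654 + 1/(130 - 123))/(1 + 44966) = (39654 + 1/7)/44967 = (39654 + ⅐)*(1/44967) = (277579/7)*(1/44967) = 277579/314769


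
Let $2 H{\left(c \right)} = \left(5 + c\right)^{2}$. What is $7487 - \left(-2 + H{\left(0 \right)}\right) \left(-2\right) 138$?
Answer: $10385$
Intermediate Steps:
$H{\left(c \right)} = \frac{\left(5 + c\right)^{2}}{2}$
$7487 - \left(-2 + H{\left(0 \right)}\right) \left(-2\right) 138 = 7487 - \left(-2 + \frac{\left(5 + 0\right)^{2}}{2}\right) \left(-2\right) 138 = 7487 - \left(-2 + \frac{5^{2}}{2}\right) \left(-2\right) 138 = 7487 - \left(-2 + \frac{1}{2} \cdot 25\right) \left(-2\right) 138 = 7487 - \left(-2 + \frac{25}{2}\right) \left(-2\right) 138 = 7487 - \frac{21}{2} \left(-2\right) 138 = 7487 - \left(-21\right) 138 = 7487 - -2898 = 7487 + 2898 = 10385$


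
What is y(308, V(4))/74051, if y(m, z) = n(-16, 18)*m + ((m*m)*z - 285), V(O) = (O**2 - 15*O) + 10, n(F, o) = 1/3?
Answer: -9676675/222153 ≈ -43.559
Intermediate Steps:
n(F, o) = 1/3
V(O) = 10 + O**2 - 15*O
y(m, z) = -285 + m/3 + z*m**2 (y(m, z) = m/3 + ((m*m)*z - 285) = m/3 + (m**2*z - 285) = m/3 + (z*m**2 - 285) = m/3 + (-285 + z*m**2) = -285 + m/3 + z*m**2)
y(308, V(4))/74051 = (-285 + (1/3)*308 + (10 + 4**2 - 15*4)*308**2)/74051 = (-285 + 308/3 + (10 + 16 - 60)*94864)*(1/74051) = (-285 + 308/3 - 34*94864)*(1/74051) = (-285 + 308/3 - 3225376)*(1/74051) = -9676675/3*1/74051 = -9676675/222153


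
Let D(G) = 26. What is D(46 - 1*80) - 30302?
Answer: -30276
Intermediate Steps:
D(46 - 1*80) - 30302 = 26 - 30302 = -30276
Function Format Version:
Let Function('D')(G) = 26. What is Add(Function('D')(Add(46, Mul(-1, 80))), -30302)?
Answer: -30276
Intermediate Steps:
Add(Function('D')(Add(46, Mul(-1, 80))), -30302) = Add(26, -30302) = -30276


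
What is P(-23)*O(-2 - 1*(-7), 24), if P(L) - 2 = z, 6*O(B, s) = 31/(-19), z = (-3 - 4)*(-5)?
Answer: -1147/114 ≈ -10.061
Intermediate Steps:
z = 35 (z = -7*(-5) = 35)
O(B, s) = -31/114 (O(B, s) = (31/(-19))/6 = (31*(-1/19))/6 = (1/6)*(-31/19) = -31/114)
P(L) = 37 (P(L) = 2 + 35 = 37)
P(-23)*O(-2 - 1*(-7), 24) = 37*(-31/114) = -1147/114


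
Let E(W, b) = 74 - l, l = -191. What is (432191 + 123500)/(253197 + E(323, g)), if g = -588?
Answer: 555691/253462 ≈ 2.1924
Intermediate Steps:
E(W, b) = 265 (E(W, b) = 74 - 1*(-191) = 74 + 191 = 265)
(432191 + 123500)/(253197 + E(323, g)) = (432191 + 123500)/(253197 + 265) = 555691/253462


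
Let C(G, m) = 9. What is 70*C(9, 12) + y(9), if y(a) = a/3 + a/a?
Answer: 634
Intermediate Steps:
y(a) = 1 + a/3 (y(a) = a*(⅓) + 1 = a/3 + 1 = 1 + a/3)
70*C(9, 12) + y(9) = 70*9 + (1 + (⅓)*9) = 630 + (1 + 3) = 630 + 4 = 634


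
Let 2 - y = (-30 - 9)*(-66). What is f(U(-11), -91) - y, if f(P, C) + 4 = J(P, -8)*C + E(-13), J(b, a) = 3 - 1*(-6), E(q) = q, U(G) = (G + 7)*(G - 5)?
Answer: 1736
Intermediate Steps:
U(G) = (-5 + G)*(7 + G) (U(G) = (7 + G)*(-5 + G) = (-5 + G)*(7 + G))
J(b, a) = 9 (J(b, a) = 3 + 6 = 9)
f(P, C) = -17 + 9*C (f(P, C) = -4 + (9*C - 13) = -4 + (-13 + 9*C) = -17 + 9*C)
y = -2572 (y = 2 - (-30 - 9)*(-66) = 2 - (-39)*(-66) = 2 - 1*2574 = 2 - 2574 = -2572)
f(U(-11), -91) - y = (-17 + 9*(-91)) - 1*(-2572) = (-17 - 819) + 2572 = -836 + 2572 = 1736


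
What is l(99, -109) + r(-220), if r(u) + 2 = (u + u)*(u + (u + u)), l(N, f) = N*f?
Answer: 279607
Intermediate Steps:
r(u) = -2 + 6*u² (r(u) = -2 + (u + u)*(u + (u + u)) = -2 + (2*u)*(u + 2*u) = -2 + (2*u)*(3*u) = -2 + 6*u²)
l(99, -109) + r(-220) = 99*(-109) + (-2 + 6*(-220)²) = -10791 + (-2 + 6*48400) = -10791 + (-2 + 290400) = -10791 + 290398 = 279607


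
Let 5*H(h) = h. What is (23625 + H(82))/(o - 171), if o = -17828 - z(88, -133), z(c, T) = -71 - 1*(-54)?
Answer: -118207/89910 ≈ -1.3147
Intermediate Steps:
H(h) = h/5
z(c, T) = -17 (z(c, T) = -71 + 54 = -17)
o = -17811 (o = -17828 - 1*(-17) = -17828 + 17 = -17811)
(23625 + H(82))/(o - 171) = (23625 + (⅕)*82)/(-17811 - 171) = (23625 + 82/5)/(-17982) = (118207/5)*(-1/17982) = -118207/89910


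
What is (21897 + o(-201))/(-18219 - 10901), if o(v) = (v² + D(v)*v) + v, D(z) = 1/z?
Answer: -31049/14560 ≈ -2.1325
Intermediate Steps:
D(z) = 1/z
o(v) = 1 + v + v² (o(v) = (v² + v/v) + v = (v² + 1) + v = (1 + v²) + v = 1 + v + v²)
(21897 + o(-201))/(-18219 - 10901) = (21897 + (1 - 201*(1 - 201)))/(-18219 - 10901) = (21897 + (1 - 201*(-200)))/(-29120) = (21897 + (1 + 40200))*(-1/29120) = (21897 + 40201)*(-1/29120) = 62098*(-1/29120) = -31049/14560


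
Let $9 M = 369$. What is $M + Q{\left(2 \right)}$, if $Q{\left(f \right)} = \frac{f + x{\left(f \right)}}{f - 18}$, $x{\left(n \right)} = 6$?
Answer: $\frac{81}{2} \approx 40.5$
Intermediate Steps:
$M = 41$ ($M = \frac{1}{9} \cdot 369 = 41$)
$Q{\left(f \right)} = \frac{6 + f}{-18 + f}$ ($Q{\left(f \right)} = \frac{f + 6}{f - 18} = \frac{6 + f}{-18 + f}$)
$M + Q{\left(2 \right)} = 41 + \frac{6 + 2}{-18 + 2} = 41 + \frac{1}{-16} \cdot 8 = 41 - \frac{1}{2} = \frac{81}{2}$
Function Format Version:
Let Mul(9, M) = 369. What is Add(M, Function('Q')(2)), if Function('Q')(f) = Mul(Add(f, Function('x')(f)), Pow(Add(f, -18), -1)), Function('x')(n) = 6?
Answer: Rational(81, 2) ≈ 40.500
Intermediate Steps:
M = 41 (M = Mul(Rational(1, 9), 369) = 41)
Function('Q')(f) = Mul(Pow(Add(-18, f), -1), Add(6, f)) (Function('Q')(f) = Mul(Add(f, 6), Pow(Add(f, -18), -1)) = Mul(Add(6, f), Pow(Add(-18, f), -1)) = Mul(Pow(Add(-18, f), -1), Add(6, f)))
Add(M, Function('Q')(2)) = Add(41, Mul(Pow(Add(-18, 2), -1), Add(6, 2))) = Add(41, Mul(Pow(-16, -1), 8)) = Add(41, Mul(Rational(-1, 16), 8)) = Add(41, Rational(-1, 2)) = Rational(81, 2)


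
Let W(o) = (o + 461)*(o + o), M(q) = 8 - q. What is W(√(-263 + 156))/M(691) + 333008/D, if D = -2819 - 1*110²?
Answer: -224251798/10189677 - 922*I*√107/683 ≈ -22.008 - 13.964*I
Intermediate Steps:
W(o) = 2*o*(461 + o) (W(o) = (461 + o)*(2*o) = 2*o*(461 + o))
D = -14919 (D = -2819 - 1*12100 = -2819 - 12100 = -14919)
W(√(-263 + 156))/M(691) + 333008/D = (2*√(-263 + 156)*(461 + √(-263 + 156)))/(8 - 1*691) + 333008/(-14919) = (2*√(-107)*(461 + √(-107)))/(8 - 691) + 333008*(-1/14919) = (2*(I*√107)*(461 + I*√107))/(-683) - 333008/14919 = (2*I*√107*(461 + I*√107))*(-1/683) - 333008/14919 = -2*I*√107*(461 + I*√107)/683 - 333008/14919 = -333008/14919 - 2*I*√107*(461 + I*√107)/683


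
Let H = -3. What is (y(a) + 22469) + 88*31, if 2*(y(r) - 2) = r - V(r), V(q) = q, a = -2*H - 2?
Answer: 25199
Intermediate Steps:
a = 4 (a = -2*(-3) - 2 = 6 - 2 = 4)
y(r) = 2 (y(r) = 2 + (r - r)/2 = 2 + (1/2)*0 = 2 + 0 = 2)
(y(a) + 22469) + 88*31 = (2 + 22469) + 88*31 = 22471 + 2728 = 25199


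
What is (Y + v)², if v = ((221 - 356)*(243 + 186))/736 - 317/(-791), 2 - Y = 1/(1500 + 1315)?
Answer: 15630865923191559943081/2685748822791193600 ≈ 5819.9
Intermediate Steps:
Y = 5629/2815 (Y = 2 - 1/(1500 + 1315) = 2 - 1/2815 = 5629/2815 ≈ 1.9996)
v = -45577453/582176 (v = -135*429*(1/736) - 317*(-1/791) = -57915*1/736 + 317/791 = -57915/736 + 317/791 = -45577453/582176 ≈ -78.288)
(Y + v)² = (5629/2815 - 45577453/582176)² = (-125023461491/1638825440)² = 15630865923191559943081/2685748822791193600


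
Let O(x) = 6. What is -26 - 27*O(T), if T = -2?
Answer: -188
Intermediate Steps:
-26 - 27*O(T) = -26 - 27*6 = -26 - 162 = -188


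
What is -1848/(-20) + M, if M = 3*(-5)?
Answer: 387/5 ≈ 77.400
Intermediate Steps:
M = -15
-1848/(-20) + M = -1848/(-20) - 15 = -1848*(-1)/20 - 15 = -44*(-21/10) - 15 = 462/5 - 15 = 387/5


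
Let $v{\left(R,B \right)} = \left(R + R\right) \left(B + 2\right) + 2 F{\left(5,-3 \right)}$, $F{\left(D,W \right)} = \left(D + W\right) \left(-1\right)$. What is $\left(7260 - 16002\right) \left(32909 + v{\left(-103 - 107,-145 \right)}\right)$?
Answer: $-812700030$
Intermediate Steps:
$F{\left(D,W \right)} = - D - W$
$v{\left(R,B \right)} = -4 + 2 R \left(2 + B\right)$ ($v{\left(R,B \right)} = \left(R + R\right) \left(B + 2\right) + 2 \left(\left(-1\right) 5 - -3\right) = 2 R \left(2 + B\right) + 2 \left(-5 + 3\right) = 2 R \left(2 + B\right) + 2 \left(-2\right) = 2 R \left(2 + B\right) - 4 = -4 + 2 R \left(2 + B\right)$)
$\left(7260 - 16002\right) \left(32909 + v{\left(-103 - 107,-145 \right)}\right) = \left(7260 - 16002\right) \left(32909 + \left(-4 + 4 \left(-103 - 107\right) + 2 \left(-145\right) \left(-103 - 107\right)\right)\right) = - 8742 \left(32909 + \left(-4 + 4 \left(-103 - 107\right) + 2 \left(-145\right) \left(-103 - 107\right)\right)\right) = - 8742 \left(32909 + \left(-4 + 4 \left(-210\right) + 2 \left(-145\right) \left(-210\right)\right)\right) = - 8742 \left(32909 - -60056\right) = - 8742 \left(32909 + 60056\right) = \left(-8742\right) 92965 = -812700030$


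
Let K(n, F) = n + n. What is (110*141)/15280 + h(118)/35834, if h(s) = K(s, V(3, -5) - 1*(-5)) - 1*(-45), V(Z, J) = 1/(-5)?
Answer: 28003951/27377176 ≈ 1.0229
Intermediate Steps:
V(Z, J) = -⅕
K(n, F) = 2*n
h(s) = 45 + 2*s (h(s) = 2*s - 1*(-45) = 2*s + 45 = 45 + 2*s)
(110*141)/15280 + h(118)/35834 = (110*141)/15280 + (45 + 2*118)/35834 = 15510*(1/15280) + (45 + 236)*(1/35834) = 1551/1528 + 281*(1/35834) = 1551/1528 + 281/35834 = 28003951/27377176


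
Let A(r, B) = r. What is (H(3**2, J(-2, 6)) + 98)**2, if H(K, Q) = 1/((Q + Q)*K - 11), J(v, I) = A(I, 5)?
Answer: 90383049/9409 ≈ 9606.0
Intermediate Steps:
J(v, I) = I
H(K, Q) = 1/(-11 + 2*K*Q) (H(K, Q) = 1/((2*Q)*K - 11) = 1/(2*K*Q - 11) = 1/(-11 + 2*K*Q))
(H(3**2, J(-2, 6)) + 98)**2 = (1/(-11 + 2*3**2*6) + 98)**2 = (1/(-11 + 2*9*6) + 98)**2 = (1/(-11 + 108) + 98)**2 = (1/97 + 98)**2 = (9507/97)**2 = 90383049/9409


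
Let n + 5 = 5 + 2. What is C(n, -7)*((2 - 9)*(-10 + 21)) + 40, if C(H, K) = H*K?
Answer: 1118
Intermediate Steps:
n = 2 (n = -5 + (5 + 2) = -5 + 7 = 2)
C(n, -7)*((2 - 9)*(-10 + 21)) + 40 = (2*(-7))*((2 - 9)*(-10 + 21)) + 40 = -(-98)*11 + 40 = -14*(-77) + 40 = 1078 + 40 = 1118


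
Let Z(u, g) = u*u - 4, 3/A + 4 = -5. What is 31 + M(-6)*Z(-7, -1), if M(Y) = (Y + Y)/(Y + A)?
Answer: 2209/19 ≈ 116.26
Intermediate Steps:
A = -1/3 (A = 3/(-4 - 5) = 3/(-9) = 3*(-1/9) = -1/3 ≈ -0.33333)
M(Y) = 2*Y/(-1/3 + Y) (M(Y) = (Y + Y)/(Y - 1/3) = (2*Y)/(-1/3 + Y) = 2*Y/(-1/3 + Y))
Z(u, g) = -4 + u**2 (Z(u, g) = u**2 - 4 = -4 + u**2)
31 + M(-6)*Z(-7, -1) = 31 + (6*(-6)/(-1 + 3*(-6)))*(-4 + (-7)**2) = 31 + (6*(-6)/(-1 - 18))*(-4 + 49) = 31 + (6*(-6)/(-19))*45 = 31 + (6*(-6)*(-1/19))*45 = 31 + (36/19)*45 = 31 + 1620/19 = 2209/19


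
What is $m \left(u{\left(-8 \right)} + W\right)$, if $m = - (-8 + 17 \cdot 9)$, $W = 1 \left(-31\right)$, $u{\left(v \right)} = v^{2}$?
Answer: $-4785$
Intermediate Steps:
$W = -31$
$m = -145$ ($m = - (-8 + 153) = \left(-1\right) 145 = -145$)
$m \left(u{\left(-8 \right)} + W\right) = - 145 \left(\left(-8\right)^{2} - 31\right) = - 145 \left(64 - 31\right) = \left(-145\right) 33 = -4785$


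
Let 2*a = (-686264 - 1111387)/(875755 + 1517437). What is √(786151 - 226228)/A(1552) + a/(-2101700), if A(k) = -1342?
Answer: 1797651/10059543252800 - 7*√11427/1342 ≈ -0.55759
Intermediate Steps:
a = -1797651/4786384 (a = ((-686264 - 1111387)/(875755 + 1517437))/2 = (-1797651/2393192)/2 = (-1797651*1/2393192)/2 = (½)*(-1797651/2393192) = -1797651/4786384 ≈ -0.37558)
√(786151 - 226228)/A(1552) + a/(-2101700) = √(786151 - 226228)/(-1342) - 1797651/4786384/(-2101700) = √559923*(-1/1342) - 1797651/4786384*(-1/2101700) = (7*√11427)*(-1/1342) + 1797651/10059543252800 = -7*√11427/1342 + 1797651/10059543252800 = 1797651/10059543252800 - 7*√11427/1342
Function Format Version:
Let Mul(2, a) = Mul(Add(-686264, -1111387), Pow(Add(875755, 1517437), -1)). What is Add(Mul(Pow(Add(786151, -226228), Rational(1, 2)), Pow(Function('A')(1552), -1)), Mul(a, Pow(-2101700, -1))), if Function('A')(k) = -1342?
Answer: Add(Rational(1797651, 10059543252800), Mul(Rational(-7, 1342), Pow(11427, Rational(1, 2)))) ≈ -0.55759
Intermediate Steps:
a = Rational(-1797651, 4786384) (a = Mul(Rational(1, 2), Mul(Add(-686264, -1111387), Pow(Add(875755, 1517437), -1))) = Mul(Rational(1, 2), Mul(-1797651, Pow(2393192, -1))) = Mul(Rational(1, 2), Mul(-1797651, Rational(1, 2393192))) = Mul(Rational(1, 2), Rational(-1797651, 2393192)) = Rational(-1797651, 4786384) ≈ -0.37558)
Add(Mul(Pow(Add(786151, -226228), Rational(1, 2)), Pow(Function('A')(1552), -1)), Mul(a, Pow(-2101700, -1))) = Add(Mul(Pow(Add(786151, -226228), Rational(1, 2)), Pow(-1342, -1)), Mul(Rational(-1797651, 4786384), Pow(-2101700, -1))) = Add(Mul(Pow(559923, Rational(1, 2)), Rational(-1, 1342)), Mul(Rational(-1797651, 4786384), Rational(-1, 2101700))) = Add(Mul(Mul(7, Pow(11427, Rational(1, 2))), Rational(-1, 1342)), Rational(1797651, 10059543252800)) = Add(Mul(Rational(-7, 1342), Pow(11427, Rational(1, 2))), Rational(1797651, 10059543252800)) = Add(Rational(1797651, 10059543252800), Mul(Rational(-7, 1342), Pow(11427, Rational(1, 2))))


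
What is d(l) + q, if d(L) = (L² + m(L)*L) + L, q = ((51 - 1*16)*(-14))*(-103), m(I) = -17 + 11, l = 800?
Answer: 686470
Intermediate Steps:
m(I) = -6
q = 50470 (q = ((51 - 16)*(-14))*(-103) = (35*(-14))*(-103) = -490*(-103) = 50470)
d(L) = L² - 5*L (d(L) = (L² - 6*L) + L = L² - 5*L)
d(l) + q = 800*(-5 + 800) + 50470 = 800*795 + 50470 = 636000 + 50470 = 686470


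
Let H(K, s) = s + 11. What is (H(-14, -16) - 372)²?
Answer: 142129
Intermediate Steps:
H(K, s) = 11 + s
(H(-14, -16) - 372)² = ((11 - 16) - 372)² = (-5 - 372)² = (-377)² = 142129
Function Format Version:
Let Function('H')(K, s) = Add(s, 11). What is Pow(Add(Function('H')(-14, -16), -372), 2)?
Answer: 142129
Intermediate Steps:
Function('H')(K, s) = Add(11, s)
Pow(Add(Function('H')(-14, -16), -372), 2) = Pow(Add(Add(11, -16), -372), 2) = Pow(Add(-5, -372), 2) = Pow(-377, 2) = 142129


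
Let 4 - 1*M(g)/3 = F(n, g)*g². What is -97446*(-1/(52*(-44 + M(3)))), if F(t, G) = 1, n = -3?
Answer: -48723/1534 ≈ -31.762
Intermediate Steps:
M(g) = 12 - 3*g²
-97446*(-1/(52*(-44 + M(3)))) = -97446*(-1/(52*(-44 + (12 - 3*3²)))) = -97446*(-1/(52*(-44 + (12 - 3*9)))) = -97446*(-1/(52*(-44 + (12 - 27)))) = -97446*(-1/(52*(-44 - 15))) = -97446/((-59*(-52))) = -97446/3068 = -97446*1/3068 = -48723/1534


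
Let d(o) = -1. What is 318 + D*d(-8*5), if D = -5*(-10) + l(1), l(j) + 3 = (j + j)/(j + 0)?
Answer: 269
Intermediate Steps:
l(j) = -1 (l(j) = -3 + (j + j)/(j + 0) = -3 + (2*j)/j = -3 + 2 = -1)
D = 49 (D = -5*(-10) - 1 = 50 - 1 = 49)
318 + D*d(-8*5) = 318 + 49*(-1) = 318 - 49 = 269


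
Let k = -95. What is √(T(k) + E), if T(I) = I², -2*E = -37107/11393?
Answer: √4686641729002/22786 ≈ 95.009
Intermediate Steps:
E = 37107/22786 (E = -(-37107)/(2*11393) = -½*(-37107/11393) = 37107/22786 ≈ 1.6285)
√(T(k) + E) = √((-95)² + 37107/22786) = √(9025 + 37107/22786) = √(205680757/22786) = √4686641729002/22786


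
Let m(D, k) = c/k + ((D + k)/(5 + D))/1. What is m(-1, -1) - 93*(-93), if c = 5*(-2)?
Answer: 17317/2 ≈ 8658.5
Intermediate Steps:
c = -10
m(D, k) = -10/k + (D + k)/(5 + D) (m(D, k) = -10/k + ((D + k)/(5 + D))/1 = -10/k + ((D + k)/(5 + D))*1 = -10/k + (D + k)/(5 + D))
m(-1, -1) - 93*(-93) = (-50 + (-1)² - 10*(-1) - 1*(-1))/((-1)*(5 - 1)) - 93*(-93) = -1*(-50 + 1 + 10 + 1)/4 + 8649 = -1*¼*(-38) + 8649 = 19/2 + 8649 = 17317/2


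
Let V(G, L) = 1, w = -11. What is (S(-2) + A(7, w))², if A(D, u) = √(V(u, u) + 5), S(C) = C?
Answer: (2 - √6)² ≈ 0.20204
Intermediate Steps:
A(D, u) = √6 (A(D, u) = √(1 + 5) = √6)
(S(-2) + A(7, w))² = (-2 + √6)²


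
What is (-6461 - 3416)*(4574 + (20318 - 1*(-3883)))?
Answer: -284210675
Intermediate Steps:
(-6461 - 3416)*(4574 + (20318 - 1*(-3883))) = -9877*(4574 + (20318 + 3883)) = -9877*(4574 + 24201) = -9877*28775 = -284210675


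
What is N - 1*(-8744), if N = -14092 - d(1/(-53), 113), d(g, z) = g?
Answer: -283443/53 ≈ -5348.0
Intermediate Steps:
N = -746875/53 (N = -14092 - 1/(-53) = -14092 - 1*(-1/53) = -14092 + 1/53 = -746875/53 ≈ -14092.)
N - 1*(-8744) = -746875/53 - 1*(-8744) = -746875/53 + 8744 = -283443/53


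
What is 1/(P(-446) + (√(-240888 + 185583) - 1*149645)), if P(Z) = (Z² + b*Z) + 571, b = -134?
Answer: 109606/12013530541 - 3*I*√6145/12013530541 ≈ 9.1235e-6 - 1.9575e-8*I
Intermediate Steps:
P(Z) = 571 + Z² - 134*Z (P(Z) = (Z² - 134*Z) + 571 = 571 + Z² - 134*Z)
1/(P(-446) + (√(-240888 + 185583) - 1*149645)) = 1/((571 + (-446)² - 134*(-446)) + (√(-240888 + 185583) - 1*149645)) = 1/((571 + 198916 + 59764) + (√(-55305) - 149645)) = 1/(259251 + (3*I*√6145 - 149645)) = 1/(259251 + (-149645 + 3*I*√6145)) = 1/(109606 + 3*I*√6145)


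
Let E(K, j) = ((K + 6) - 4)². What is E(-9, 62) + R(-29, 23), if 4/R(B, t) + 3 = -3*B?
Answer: 1030/21 ≈ 49.048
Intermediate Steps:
R(B, t) = 4/(-3 - 3*B)
E(K, j) = (2 + K)² (E(K, j) = ((6 + K) - 4)² = (2 + K)²)
E(-9, 62) + R(-29, 23) = (2 - 9)² - 4/(3 + 3*(-29)) = (-7)² - 4/(3 - 87) = 49 - 4/(-84) = 49 - 4*(-1/84) = 49 + 1/21 = 1030/21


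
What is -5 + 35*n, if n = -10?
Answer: -355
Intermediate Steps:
-5 + 35*n = -5 + 35*(-10) = -5 - 350 = -355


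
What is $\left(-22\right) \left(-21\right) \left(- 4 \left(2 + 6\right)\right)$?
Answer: $-14784$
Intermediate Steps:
$\left(-22\right) \left(-21\right) \left(- 4 \left(2 + 6\right)\right) = 462 \left(\left(-4\right) 8\right) = 462 \left(-32\right) = -14784$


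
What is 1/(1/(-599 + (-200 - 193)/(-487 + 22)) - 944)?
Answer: -92714/87522171 ≈ -0.0010593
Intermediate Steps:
1/(1/(-599 + (-200 - 193)/(-487 + 22)) - 944) = 1/(1/(-599 - 393/(-465)) - 944) = 1/(1/(-599 - 393*(-1/465)) - 944) = 1/(1/(-599 + 131/155) - 944) = 1/(1/(-92714/155) - 944) = 1/(-155/92714 - 944) = 1/(-87522171/92714) = -92714/87522171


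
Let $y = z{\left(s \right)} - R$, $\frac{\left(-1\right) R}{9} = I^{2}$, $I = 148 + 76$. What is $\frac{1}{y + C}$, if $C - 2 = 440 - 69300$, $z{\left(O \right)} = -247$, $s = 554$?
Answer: $\frac{1}{382479} \approx 2.6145 \cdot 10^{-6}$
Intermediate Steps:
$C = -68858$ ($C = 2 + \left(440 - 69300\right) = 2 - 68860 = -68858$)
$I = 224$
$R = -451584$ ($R = - 9 \cdot 224^{2} = \left(-9\right) 50176 = -451584$)
$y = 451337$ ($y = -247 - -451584 = -247 + 451584 = 451337$)
$\frac{1}{y + C} = \frac{1}{451337 - 68858} = \frac{1}{382479}$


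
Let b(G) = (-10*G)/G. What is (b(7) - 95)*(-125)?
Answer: 13125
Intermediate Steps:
b(G) = -10
(b(7) - 95)*(-125) = (-10 - 95)*(-125) = -105*(-125) = 13125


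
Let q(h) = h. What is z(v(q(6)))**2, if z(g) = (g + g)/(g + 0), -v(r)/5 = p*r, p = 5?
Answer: 4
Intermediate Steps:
v(r) = -25*r
z(g) = 2 (z(g) = (2*g)/g = 2)
z(v(q(6)))**2 = 2**2 = 4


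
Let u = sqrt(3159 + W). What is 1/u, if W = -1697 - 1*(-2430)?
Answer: sqrt(973)/1946 ≈ 0.016029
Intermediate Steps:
W = 733 (W = -1697 + 2430 = 733)
u = 2*sqrt(973) (u = sqrt(3159 + 733) = sqrt(3892) = 2*sqrt(973) ≈ 62.386)
1/u = 1/(2*sqrt(973)) = sqrt(973)/1946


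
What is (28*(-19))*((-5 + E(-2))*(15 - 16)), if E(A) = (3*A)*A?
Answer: 3724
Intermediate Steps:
E(A) = 3*A²
(28*(-19))*((-5 + E(-2))*(15 - 16)) = (28*(-19))*((-5 + 3*(-2)²)*(15 - 16)) = -532*(-5 + 3*4)*(-1) = -532*(-5 + 12)*(-1) = -3724*(-1) = -532*(-7) = 3724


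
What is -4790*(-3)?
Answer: 14370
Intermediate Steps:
-4790*(-3) = 14370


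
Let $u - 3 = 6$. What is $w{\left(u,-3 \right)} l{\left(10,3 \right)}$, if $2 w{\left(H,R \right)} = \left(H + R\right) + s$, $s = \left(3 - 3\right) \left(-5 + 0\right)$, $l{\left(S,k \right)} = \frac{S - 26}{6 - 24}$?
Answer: $\frac{8}{3} \approx 2.6667$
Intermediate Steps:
$u = 9$ ($u = 3 + 6 = 9$)
$l{\left(S,k \right)} = \frac{13}{9} - \frac{S}{18}$ ($l{\left(S,k \right)} = \frac{-26 + S}{-18} = \left(-26 + S\right) \left(- \frac{1}{18}\right) = \frac{13}{9} - \frac{S}{18}$)
$s = 0$ ($s = 0 \left(-5\right) = 0$)
$w{\left(H,R \right)} = \frac{H}{2} + \frac{R}{2}$ ($w{\left(H,R \right)} = \frac{\left(H + R\right) + 0}{2} = \frac{H + R}{2} = \frac{H}{2} + \frac{R}{2}$)
$w{\left(u,-3 \right)} l{\left(10,3 \right)} = \left(\frac{1}{2} \cdot 9 + \frac{1}{2} \left(-3\right)\right) \left(\frac{13}{9} - \frac{5}{9}\right) = \left(\frac{9}{2} - \frac{3}{2}\right) \left(\frac{13}{9} - \frac{5}{9}\right) = 3 \cdot \frac{8}{9} = \frac{8}{3}$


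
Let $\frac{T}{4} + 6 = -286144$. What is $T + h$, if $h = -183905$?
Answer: $-1328505$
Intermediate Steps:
$T = -1144600$ ($T = -24 + 4 \left(-286144\right) = -24 - 1144576 = -1144600$)
$T + h = -1144600 - 183905 = -1328505$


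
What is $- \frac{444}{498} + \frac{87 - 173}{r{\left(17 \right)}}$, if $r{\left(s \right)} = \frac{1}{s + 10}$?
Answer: $- \frac{192800}{83} \approx -2322.9$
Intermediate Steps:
$r{\left(s \right)} = \frac{1}{10 + s}$
$- \frac{444}{498} + \frac{87 - 173}{r{\left(17 \right)}} = - \frac{444}{498} + \frac{87 - 173}{\frac{1}{10 + 17}} = \left(-444\right) \frac{1}{498} - \frac{86}{\frac{1}{27}} = - \frac{74}{83} - 86 \frac{1}{\frac{1}{27}} = - \frac{74}{83} - 2322 = - \frac{192800}{83}$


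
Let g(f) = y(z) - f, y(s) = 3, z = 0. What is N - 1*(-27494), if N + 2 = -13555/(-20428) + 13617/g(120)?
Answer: 7270154139/265564 ≈ 27376.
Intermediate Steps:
g(f) = 3 - f
N = -31262477/265564 (N = -2 + (-13555/(-20428) + 13617/(3 - 1*120)) = -2 + (-13555*(-1/20428) + 13617/(3 - 120)) = -2 + (13555/20428 + 13617/(-117)) = -2 + (13555/20428 + 13617*(-1/117)) = -2 + (13555/20428 - 1513/13) = -2 - 30731349/265564 = -31262477/265564 ≈ -117.72)
N - 1*(-27494) = -31262477/265564 - 1*(-27494) = -31262477/265564 + 27494 = 7270154139/265564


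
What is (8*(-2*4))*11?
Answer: -704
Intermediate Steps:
(8*(-2*4))*11 = (8*(-8))*11 = -64*11 = -704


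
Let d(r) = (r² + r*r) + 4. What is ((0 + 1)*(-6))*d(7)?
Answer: -612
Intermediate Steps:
d(r) = 4 + 2*r² (d(r) = (r² + r²) + 4 = 2*r² + 4 = 4 + 2*r²)
((0 + 1)*(-6))*d(7) = ((0 + 1)*(-6))*(4 + 2*7²) = (1*(-6))*(4 + 2*49) = -6*(4 + 98) = -6*102 = -612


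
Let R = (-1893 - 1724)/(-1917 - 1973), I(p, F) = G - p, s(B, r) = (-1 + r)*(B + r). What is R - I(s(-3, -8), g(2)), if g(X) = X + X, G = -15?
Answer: 447077/3890 ≈ 114.93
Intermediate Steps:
g(X) = 2*X
I(p, F) = -15 - p
R = 3617/3890 (R = -3617/(-3890) = -3617*(-1/3890) = 3617/3890 ≈ 0.92982)
R - I(s(-3, -8), g(2)) = 3617/3890 - (-15 - ((-8)² - 1*(-3) - 1*(-8) - 3*(-8))) = 3617/3890 - (-15 - (64 + 3 + 8 + 24)) = 3617/3890 - (-15 - 1*99) = 3617/3890 - (-15 - 99) = 3617/3890 - 1*(-114) = 3617/3890 + 114 = 447077/3890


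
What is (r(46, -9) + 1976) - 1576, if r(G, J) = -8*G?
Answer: 32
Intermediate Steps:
(r(46, -9) + 1976) - 1576 = (-8*46 + 1976) - 1576 = (-368 + 1976) - 1576 = 1608 - 1576 = 32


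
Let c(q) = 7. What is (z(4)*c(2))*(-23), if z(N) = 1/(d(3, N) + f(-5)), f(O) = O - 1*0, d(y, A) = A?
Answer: 161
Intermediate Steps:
f(O) = O (f(O) = O + 0 = O)
z(N) = 1/(-5 + N) (z(N) = 1/(N - 5) = 1/(-5 + N))
(z(4)*c(2))*(-23) = (7/(-5 + 4))*(-23) = (7/(-1))*(-23) = -1*7*(-23) = -7*(-23) = 161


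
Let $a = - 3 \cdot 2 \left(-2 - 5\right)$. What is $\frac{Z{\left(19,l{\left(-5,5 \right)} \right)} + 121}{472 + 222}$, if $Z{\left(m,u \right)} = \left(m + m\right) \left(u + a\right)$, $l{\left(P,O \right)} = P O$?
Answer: $\frac{767}{694} \approx 1.1052$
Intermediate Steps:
$l{\left(P,O \right)} = O P$
$a = 42$ ($a = - 3 \cdot 2 \left(-2 - 5\right) = - 3 \cdot 2 \left(-7\right) = \left(-3\right) \left(-14\right) = 42$)
$Z{\left(m,u \right)} = 2 m \left(42 + u\right)$ ($Z{\left(m,u \right)} = \left(m + m\right) \left(u + 42\right) = 2 m \left(42 + u\right)$)
$\frac{Z{\left(19,l{\left(-5,5 \right)} \right)} + 121}{472 + 222} = \frac{2 \cdot 19 \left(42 + 5 \left(-5\right)\right) + 121}{472 + 222} = \frac{2 \cdot 19 \left(42 - 25\right) + 121}{694} = \left(2 \cdot 19 \cdot 17 + 121\right) \frac{1}{694} = \left(646 + 121\right) \frac{1}{694} = 767 \cdot \frac{1}{694} = \frac{767}{694}$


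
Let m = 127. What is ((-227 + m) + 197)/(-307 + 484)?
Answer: 97/177 ≈ 0.54802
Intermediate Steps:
((-227 + m) + 197)/(-307 + 484) = ((-227 + 127) + 197)/(-307 + 484) = (-100 + 197)/177 = 97*(1/177) = 97/177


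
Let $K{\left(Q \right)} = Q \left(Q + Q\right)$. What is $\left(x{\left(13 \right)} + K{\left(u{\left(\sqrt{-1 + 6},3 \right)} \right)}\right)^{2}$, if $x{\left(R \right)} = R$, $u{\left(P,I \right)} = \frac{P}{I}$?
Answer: $\frac{16129}{81} \approx 199.12$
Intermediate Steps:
$K{\left(Q \right)} = 2 Q^{2}$ ($K{\left(Q \right)} = Q 2 Q = 2 Q^{2}$)
$\left(x{\left(13 \right)} + K{\left(u{\left(\sqrt{-1 + 6},3 \right)} \right)}\right)^{2} = \left(13 + 2 \left(\frac{\sqrt{-1 + 6}}{3}\right)^{2}\right)^{2} = \left(13 + 2 \left(\sqrt{5} \cdot \frac{1}{3}\right)^{2}\right)^{2} = \left(13 + 2 \left(\frac{\sqrt{5}}{3}\right)^{2}\right)^{2} = \left(13 + 2 \cdot \frac{5}{9}\right)^{2} = \left(13 + \frac{10}{9}\right)^{2} = \left(\frac{127}{9}\right)^{2} = \frac{16129}{81}$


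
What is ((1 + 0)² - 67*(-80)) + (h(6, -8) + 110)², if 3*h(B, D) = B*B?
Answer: 20245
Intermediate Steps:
h(B, D) = B²/3 (h(B, D) = (B*B)/3 = B²/3)
((1 + 0)² - 67*(-80)) + (h(6, -8) + 110)² = ((1 + 0)² - 67*(-80)) + ((⅓)*6² + 110)² = (1² + 5360) + ((⅓)*36 + 110)² = (1 + 5360) + (12 + 110)² = 5361 + 122² = 5361 + 14884 = 20245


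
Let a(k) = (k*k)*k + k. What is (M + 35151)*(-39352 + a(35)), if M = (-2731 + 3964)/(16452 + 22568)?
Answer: 2440064397087/19510 ≈ 1.2507e+8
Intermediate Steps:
a(k) = k + k³ (a(k) = k²*k + k = k³ + k = k + k³)
M = 1233/39020 ≈ 0.031599
(M + 35151)*(-39352 + a(35)) = (1233/39020 + 35151)*(-39352 + (35 + 35³)) = 1371593253*(-39352 + (35 + 42875))/39020 = 1371593253*(-39352 + 42910)/39020 = (1371593253/39020)*3558 = 2440064397087/19510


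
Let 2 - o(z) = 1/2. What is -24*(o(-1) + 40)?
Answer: -996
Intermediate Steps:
o(z) = 3/2 (o(z) = 2 - 1/2 = 3/2)
-24*(o(-1) + 40) = -24*(3/2 + 40) = -24*83/2 = -996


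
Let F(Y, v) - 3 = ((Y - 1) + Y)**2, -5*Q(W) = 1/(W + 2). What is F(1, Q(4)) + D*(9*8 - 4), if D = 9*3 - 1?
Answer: 1772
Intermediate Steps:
Q(W) = -1/(5*(2 + W)) (Q(W) = -1/(5*(W + 2)) = -1/(5*(2 + W)))
D = 26 (D = 27 - 1 = 26)
F(Y, v) = 3 + (-1 + 2*Y)**2 (F(Y, v) = 3 + ((Y - 1) + Y)**2 = 3 + ((-1 + Y) + Y)**2 = 3 + (-1 + 2*Y)**2)
F(1, Q(4)) + D*(9*8 - 4) = (3 + (-1 + 2*1)**2) + 26*(9*8 - 4) = (3 + (-1 + 2)**2) + 26*(72 - 4) = (3 + 1**2) + 26*68 = (3 + 1) + 1768 = 4 + 1768 = 1772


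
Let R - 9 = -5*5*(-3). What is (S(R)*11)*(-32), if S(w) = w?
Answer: -29568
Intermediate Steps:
R = 84 (R = 9 - 5*5*(-3) = 9 - 25*(-3) = 9 + 75 = 84)
(S(R)*11)*(-32) = (84*11)*(-32) = 924*(-32) = -29568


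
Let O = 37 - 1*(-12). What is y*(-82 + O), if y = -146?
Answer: 4818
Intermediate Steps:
O = 49 (O = 37 + 12 = 49)
y*(-82 + O) = -146*(-82 + 49) = -146*(-33) = 4818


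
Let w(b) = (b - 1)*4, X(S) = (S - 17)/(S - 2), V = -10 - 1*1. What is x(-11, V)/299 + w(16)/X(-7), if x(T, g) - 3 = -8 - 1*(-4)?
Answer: 13453/598 ≈ 22.497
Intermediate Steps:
V = -11 (V = -10 - 1 = -11)
X(S) = (-17 + S)/(-2 + S)
w(b) = -4 + 4*b (w(b) = (-1 + b)*4 = -4 + 4*b)
x(T, g) = -1 (x(T, g) = 3 + (-8 - 1*(-4)) = 3 + (-8 + 4) = 3 - 4 = -1)
x(-11, V)/299 + w(16)/X(-7) = -1/299 + (-4 + 4*16)/(((-17 - 7)/(-2 - 7))) = -1*1/299 + (-4 + 64)/((-24/(-9))) = -1/299 + 60/((-1/9*(-24))) = -1/299 + 60/(8/3) = -1/299 + 60*(3/8) = -1/299 + 45/2 = 13453/598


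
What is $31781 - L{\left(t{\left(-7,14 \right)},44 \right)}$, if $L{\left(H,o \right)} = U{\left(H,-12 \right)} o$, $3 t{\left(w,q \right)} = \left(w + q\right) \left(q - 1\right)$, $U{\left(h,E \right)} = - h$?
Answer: $\frac{99347}{3} \approx 33116.0$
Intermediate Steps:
$t{\left(w,q \right)} = \frac{\left(-1 + q\right) \left(q + w\right)}{3}$ ($t{\left(w,q \right)} = \frac{\left(w + q\right) \left(q - 1\right)}{3} = \frac{\left(q + w\right) \left(-1 + q\right)}{3} = \frac{\left(-1 + q\right) \left(q + w\right)}{3}$)
$L{\left(H,o \right)} = - H o$
$31781 - L{\left(t{\left(-7,14 \right)},44 \right)} = 31781 - \left(-1\right) \left(\left(- \frac{1}{3}\right) 14 - - \frac{7}{3} + \frac{14^{2}}{3} + \frac{1}{3} \cdot 14 \left(-7\right)\right) 44 = 31781 - \left(-1\right) \left(- \frac{14}{3} + \frac{7}{3} + \frac{1}{3} \cdot 196 - \frac{98}{3}\right) 44 = 31781 - \left(-1\right) \left(- \frac{14}{3} + \frac{7}{3} + \frac{196}{3} - \frac{98}{3}\right) 44 = 31781 - \left(-1\right) \frac{91}{3} \cdot 44 = 31781 - - \frac{4004}{3} = 31781 + \frac{4004}{3} = \frac{99347}{3}$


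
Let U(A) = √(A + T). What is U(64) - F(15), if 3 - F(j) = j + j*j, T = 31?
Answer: 237 + √95 ≈ 246.75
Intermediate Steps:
U(A) = √(31 + A) (U(A) = √(A + 31) = √(31 + A))
F(j) = 3 - j - j² (F(j) = 3 - (j + j*j) = 3 - (j + j²) = 3 + (-j - j²) = 3 - j - j²)
U(64) - F(15) = √(31 + 64) - (3 - 1*15 - 1*15²) = √95 - (3 - 15 - 1*225) = √95 - (3 - 15 - 225) = √95 - 1*(-237) = √95 + 237 = 237 + √95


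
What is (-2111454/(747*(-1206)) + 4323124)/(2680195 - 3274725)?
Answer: -72122716793/9918543990 ≈ -7.2715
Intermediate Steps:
(-2111454/(747*(-1206)) + 4323124)/(2680195 - 3274725) = (-2111454/(-900882) + 4323124)/(-594530) = (-2111454*(-1/900882) + 4323124)*(-1/594530) = (39101/16683 + 4323124)*(-1/594530) = (72122716793/16683)*(-1/594530) = -72122716793/9918543990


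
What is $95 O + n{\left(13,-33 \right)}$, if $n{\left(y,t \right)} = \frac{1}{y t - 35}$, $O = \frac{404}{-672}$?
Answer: $- \frac{556531}{9744} \approx -57.115$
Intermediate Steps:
$O = - \frac{101}{168}$ ($O = 404 \left(- \frac{1}{672}\right) = - \frac{101}{168} \approx -0.60119$)
$n{\left(y,t \right)} = \frac{1}{-35 + t y}$ ($n{\left(y,t \right)} = \frac{1}{t y - 35} = \frac{1}{-35 + t y}$)
$95 O + n{\left(13,-33 \right)} = 95 \left(- \frac{101}{168}\right) + \frac{1}{-35 - 429} = - \frac{9595}{168} + \frac{1}{-35 - 429} = - \frac{9595}{168} + \frac{1}{-464} = - \frac{9595}{168} - \frac{1}{464} = - \frac{556531}{9744}$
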